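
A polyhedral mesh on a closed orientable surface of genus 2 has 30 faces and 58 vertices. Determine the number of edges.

For a closed orientable surface of genus 2, χ = 2 − 2·2 = -2.
E = V + F − (-2) = 58 + 30 − (-2) = 90.

90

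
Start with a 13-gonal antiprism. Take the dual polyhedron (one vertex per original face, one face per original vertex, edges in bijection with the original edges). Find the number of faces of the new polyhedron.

The base solid has V = 26, E = 52, F = 28.
The dual swaps V and F and preserves E: V′ = F = 28, E′ = E = 52, F′ = V = 26.

26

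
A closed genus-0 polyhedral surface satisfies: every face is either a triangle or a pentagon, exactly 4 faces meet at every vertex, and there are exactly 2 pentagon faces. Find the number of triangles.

10

Let x be the number of triangles; then F = 2 + x.
Edge–face incidences: 2E = 5·2 + 3·x = 10 + 3x.
Every vertex has degree 4, so 4V = 2E.
Euler: V − E + F = 2 ⇒ (2E)/4 − E + (2 + x) = 2.
Multiply by 8: 2·(2E) − 4·(2E) + 8·(2 + x) = 16, i.e. 16 + 8x − 2·(10 + 3x) = 16.
Collecting terms: 2x − 4 = 16, so 2x = 20, so x = 10.
Then 2E = 10 + 3·10 = 40, so E = 20, V = 2E/4 = 10, F = 2 + 10 = 12.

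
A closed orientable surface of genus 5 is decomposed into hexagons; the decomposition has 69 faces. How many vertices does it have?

χ = 2 − 2·5 = -8, and every face is a hexagon so 6F = 2E.
E = 6·69/2 = 207. Then V = -8 + E − F = -8 + 207 − 69 = 130.

130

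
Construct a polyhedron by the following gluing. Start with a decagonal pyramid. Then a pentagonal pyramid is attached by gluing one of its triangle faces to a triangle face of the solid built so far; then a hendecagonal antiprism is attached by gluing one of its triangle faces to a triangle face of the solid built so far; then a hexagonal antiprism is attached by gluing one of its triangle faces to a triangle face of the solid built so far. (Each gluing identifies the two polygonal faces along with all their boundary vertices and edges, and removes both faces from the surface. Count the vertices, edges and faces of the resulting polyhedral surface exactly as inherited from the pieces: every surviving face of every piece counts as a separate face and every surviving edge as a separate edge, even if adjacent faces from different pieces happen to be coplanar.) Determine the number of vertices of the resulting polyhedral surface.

42

A decagonal pyramid: V=11, E=20, F=11.
Attach a pentagonal pyramid (V=6, E=10, F=6) along a 3-gon: merge 3 vertices and 3 edges, delete both glued faces → V=14, E=27, F=15.
Attach a hendecagonal antiprism (V=22, E=44, F=24) along a 3-gon: merge 3 vertices and 3 edges, delete both glued faces → V=33, E=68, F=37.
Attach a hexagonal antiprism (V=12, E=24, F=14) along a 3-gon: merge 3 vertices and 3 edges, delete both glued faces → V=42, E=89, F=49.
Check: V − E + F = 42 − 89 + 49 = 2.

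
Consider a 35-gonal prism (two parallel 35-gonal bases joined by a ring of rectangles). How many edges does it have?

105

A prism on an n-gon has two n-gon bases and n rectangular sides: V = 2·35 = 70, E = 3·35 = 105, F = 35 + 2 = 37.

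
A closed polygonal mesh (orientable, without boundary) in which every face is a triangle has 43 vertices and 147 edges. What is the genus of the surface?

4

Every face is a triangle and each edge borders two faces, so 3F = 2·147, giving F = 98.
χ = V − E + F = 43 − 147 + 98 = -6.
For a closed orientable surface χ = 2 − 2g, so g = (2 − (-6))/2 = 4.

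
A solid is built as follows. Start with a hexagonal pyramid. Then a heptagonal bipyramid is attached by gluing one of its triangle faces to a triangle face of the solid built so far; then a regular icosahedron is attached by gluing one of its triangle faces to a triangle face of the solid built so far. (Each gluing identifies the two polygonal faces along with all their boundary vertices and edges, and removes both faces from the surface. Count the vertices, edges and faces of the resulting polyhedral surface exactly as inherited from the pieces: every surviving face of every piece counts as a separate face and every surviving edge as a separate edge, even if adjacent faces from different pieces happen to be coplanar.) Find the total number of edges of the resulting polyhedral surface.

57

A hexagonal pyramid: V=7, E=12, F=7.
Attach a heptagonal bipyramid (V=9, E=21, F=14) along a 3-gon: merge 3 vertices and 3 edges, delete both glued faces → V=13, E=30, F=19.
Attach a regular icosahedron (V=12, E=30, F=20) along a 3-gon: merge 3 vertices and 3 edges, delete both glued faces → V=22, E=57, F=37.
Check: V − E + F = 22 − 57 + 37 = 2.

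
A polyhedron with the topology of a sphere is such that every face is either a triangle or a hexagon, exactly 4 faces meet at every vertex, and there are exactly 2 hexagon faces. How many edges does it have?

24

Let x be the number of triangles; then F = 2 + x.
Edge–face incidences: 2E = 6·2 + 3·x = 12 + 3x.
Every vertex has degree 4, so 4V = 2E.
Euler: V − E + F = 2 ⇒ (2E)/4 − E + (2 + x) = 2.
Multiply by 8: 2·(2E) − 4·(2E) + 8·(2 + x) = 16, i.e. 16 + 8x − 2·(12 + 3x) = 16.
Collecting terms: 2x − 8 = 16, so 2x = 24, so x = 12.
Then 2E = 12 + 3·12 = 48, so E = 24, V = 2E/4 = 12, F = 2 + 12 = 14.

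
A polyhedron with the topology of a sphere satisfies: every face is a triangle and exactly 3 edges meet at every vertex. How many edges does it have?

6

Each face has 3 edges and each edge borders two faces, so 2E = 3F.
Each vertex has degree 3, so 3V = 2E and hence V = 3F/3.
Euler: V − E + F = 2 ⇒ (3F/3) − (3F/2) + F = 2.
Multiply by 6: (6 − 9 + 6)F = 12, i.e. 3F = 12.
So F = 4, E = 3·4/2 = 6, V = 3·4/3 = 4.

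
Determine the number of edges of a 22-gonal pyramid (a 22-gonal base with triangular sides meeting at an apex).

A pyramid on an n-gon base has one n-gon and n triangles: V = 22 + 1 = 23, E = 2·22 = 44, F = 22 + 1 = 23.

44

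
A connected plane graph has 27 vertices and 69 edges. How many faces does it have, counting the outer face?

44

Euler's formula for a connected plane graph: V − E + F = 2, so F = 2 − 27 + 69 = 44.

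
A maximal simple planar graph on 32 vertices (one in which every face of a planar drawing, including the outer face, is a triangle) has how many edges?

90

In a plane triangulation 3F = 2E and V − E + F = 2, so E = 3V − 6 = 3·32 − 6 = 90.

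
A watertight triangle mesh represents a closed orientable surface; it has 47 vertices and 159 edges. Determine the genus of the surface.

Every face is a triangle and each edge borders two faces, so 3F = 2·159, giving F = 106.
χ = V − E + F = 47 − 159 + 106 = -6.
For a closed orientable surface χ = 2 − 2g, so g = (2 − (-6))/2 = 4.

4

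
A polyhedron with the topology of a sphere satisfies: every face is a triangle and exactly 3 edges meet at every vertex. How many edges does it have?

Each face has 3 edges and each edge borders two faces, so 2E = 3F.
Each vertex has degree 3, so 3V = 2E and hence V = 3F/3.
Euler: V − E + F = 2 ⇒ (3F/3) − (3F/2) + F = 2.
Multiply by 6: (6 − 9 + 6)F = 12, i.e. 3F = 12.
So F = 4, E = 3·4/2 = 6, V = 3·4/3 = 4.

6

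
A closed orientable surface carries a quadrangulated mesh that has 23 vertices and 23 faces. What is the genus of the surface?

1

Every face is a square, so 2E = 4·23 = 92, giving E = 46.
χ = V − E + F = 23 − 46 + 23 = 0.
For a closed orientable surface χ = 2 − 2g, so g = (2 − (0))/2 = 1.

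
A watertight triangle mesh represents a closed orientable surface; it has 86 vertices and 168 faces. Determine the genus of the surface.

0

Every face is a triangle, so 2E = 3·168 = 504, giving E = 252.
χ = V − E + F = 86 − 252 + 168 = 2.
For a closed orientable surface χ = 2 − 2g, so g = (2 − (2))/2 = 0.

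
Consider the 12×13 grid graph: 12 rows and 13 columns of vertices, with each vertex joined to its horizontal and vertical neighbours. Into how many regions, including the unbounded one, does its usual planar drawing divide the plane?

133

The grid has V = 12·13 = 156 vertices and E = 12·12 + 13·11 = 287 edges.
F = 2 − V + E = 2 − 156 + 287 = 133.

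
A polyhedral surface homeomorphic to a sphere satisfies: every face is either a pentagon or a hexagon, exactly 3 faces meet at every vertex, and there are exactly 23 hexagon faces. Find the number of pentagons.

Let x be the number of pentagons; then F = 23 + x.
Edge–face incidences: 2E = 6·23 + 5·x = 138 + 5x.
Every vertex has degree 3, so 3V = 2E.
Euler: V − E + F = 2 ⇒ (2E)/3 − E + (23 + x) = 2.
Multiply by 6: 2·(2E) − 3·(2E) + 6·(23 + x) = 12, i.e. 138 + 6x − (138 + 5x) = 12.
Collecting terms: x = 12.
Then 2E = 138 + 5·12 = 198, so E = 99, V = 2E/3 = 66, F = 23 + 12 = 35.

12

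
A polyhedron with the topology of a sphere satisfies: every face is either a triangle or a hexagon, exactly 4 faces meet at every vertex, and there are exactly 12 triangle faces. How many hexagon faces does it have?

Let x be the number of hexagons; then F = 12 + x.
Edge–face incidences: 2E = 3·12 + 6·x = 36 + 6x.
Every vertex has degree 4, so 4V = 2E.
Euler: V − E + F = 2 ⇒ (2E)/4 − E + (12 + x) = 2.
Multiply by 8: 2·(2E) − 4·(2E) + 8·(12 + x) = 16, i.e. 96 + 8x − 2·(36 + 6x) = 16.
Collecting terms: −4x + 24 = 16, so −4x = −8, so x = 2.
Then 2E = 36 + 6·2 = 48, so E = 24, V = 2E/4 = 12, F = 12 + 2 = 14.

2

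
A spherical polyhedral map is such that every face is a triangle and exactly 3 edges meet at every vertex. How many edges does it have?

Each face has 3 edges and each edge borders two faces, so 2E = 3F.
Each vertex has degree 3, so 3V = 2E and hence V = 3F/3.
Euler: V − E + F = 2 ⇒ (3F/3) − (3F/2) + F = 2.
Multiply by 6: (6 − 9 + 6)F = 12, i.e. 3F = 12.
So F = 4, E = 3·4/2 = 6, V = 3·4/3 = 4.

6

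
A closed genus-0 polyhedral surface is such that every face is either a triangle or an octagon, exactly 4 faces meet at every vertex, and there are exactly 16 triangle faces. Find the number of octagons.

2

Let x be the number of octagons; then F = 16 + x.
Edge–face incidences: 2E = 3·16 + 8·x = 48 + 8x.
Every vertex has degree 4, so 4V = 2E.
Euler: V − E + F = 2 ⇒ (2E)/4 − E + (16 + x) = 2.
Multiply by 8: 2·(2E) − 4·(2E) + 8·(16 + x) = 16, i.e. 128 + 8x − 2·(48 + 8x) = 16.
Collecting terms: −8x + 32 = 16, so −8x = −16, so x = 2.
Then 2E = 48 + 8·2 = 64, so E = 32, V = 2E/4 = 16, F = 16 + 2 = 18.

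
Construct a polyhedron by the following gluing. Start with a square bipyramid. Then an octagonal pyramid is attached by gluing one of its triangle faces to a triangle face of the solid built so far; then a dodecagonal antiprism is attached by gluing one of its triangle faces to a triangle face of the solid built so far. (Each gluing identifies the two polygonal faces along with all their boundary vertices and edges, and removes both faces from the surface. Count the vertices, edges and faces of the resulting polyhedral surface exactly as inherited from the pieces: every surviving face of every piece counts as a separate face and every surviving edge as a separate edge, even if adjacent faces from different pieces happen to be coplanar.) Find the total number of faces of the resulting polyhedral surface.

39

A square bipyramid: V=6, E=12, F=8.
Attach an octagonal pyramid (V=9, E=16, F=9) along a 3-gon: merge 3 vertices and 3 edges, delete both glued faces → V=12, E=25, F=15.
Attach a dodecagonal antiprism (V=24, E=48, F=26) along a 3-gon: merge 3 vertices and 3 edges, delete both glued faces → V=33, E=70, F=39.
Check: V − E + F = 33 − 70 + 39 = 2.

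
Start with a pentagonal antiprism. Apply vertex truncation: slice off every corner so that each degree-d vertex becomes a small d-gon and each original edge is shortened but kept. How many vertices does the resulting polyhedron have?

The base solid has V = 10, E = 20, F = 12.
Truncation replaces each original edge-end by a new vertex, so V′ = 2E = 40.
Each original edge survives, and each old vertex of degree d contributes d new edges; summing degrees gives Σd = 2E, so E′ = E + 2E = 3E = 60.
Each original face survives and each original vertex becomes one new face: F′ = F + V = 22.

40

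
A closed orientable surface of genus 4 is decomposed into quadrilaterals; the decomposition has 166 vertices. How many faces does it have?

χ = 2 − 2·4 = -6, and every face is a square so 4F = 2E.
V − E + F = -6 with E = 4F/2 gives 166 − (4/2 − 1)·F = -6, so F = 172 and E = 344.

172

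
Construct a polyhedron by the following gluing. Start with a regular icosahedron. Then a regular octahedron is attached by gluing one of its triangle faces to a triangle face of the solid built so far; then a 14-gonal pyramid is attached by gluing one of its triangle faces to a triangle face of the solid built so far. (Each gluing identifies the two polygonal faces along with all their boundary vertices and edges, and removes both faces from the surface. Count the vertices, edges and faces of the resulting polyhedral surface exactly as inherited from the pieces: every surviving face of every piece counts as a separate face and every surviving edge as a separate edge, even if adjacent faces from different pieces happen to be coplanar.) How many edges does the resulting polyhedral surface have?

A regular icosahedron: V=12, E=30, F=20.
Attach a regular octahedron (V=6, E=12, F=8) along a 3-gon: merge 3 vertices and 3 edges, delete both glued faces → V=15, E=39, F=26.
Attach a 14-gonal pyramid (V=15, E=28, F=15) along a 3-gon: merge 3 vertices and 3 edges, delete both glued faces → V=27, E=64, F=39.
Check: V − E + F = 27 − 64 + 39 = 2.

64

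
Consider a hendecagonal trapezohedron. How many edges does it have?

The n-trapezohedron (dual of the n-antiprism) has V = 2·11 + 2 = 24, E = 4·11 = 44, F = 2·11 = 22.

44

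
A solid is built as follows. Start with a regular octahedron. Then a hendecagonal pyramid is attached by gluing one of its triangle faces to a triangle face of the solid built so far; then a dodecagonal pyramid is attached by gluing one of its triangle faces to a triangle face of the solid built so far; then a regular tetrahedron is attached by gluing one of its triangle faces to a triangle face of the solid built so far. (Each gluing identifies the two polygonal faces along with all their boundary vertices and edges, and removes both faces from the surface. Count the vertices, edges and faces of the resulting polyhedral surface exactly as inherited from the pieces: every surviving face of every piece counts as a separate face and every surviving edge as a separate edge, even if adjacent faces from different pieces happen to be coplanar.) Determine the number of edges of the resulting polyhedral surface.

55

A regular octahedron: V=6, E=12, F=8.
Attach a hendecagonal pyramid (V=12, E=22, F=12) along a 3-gon: merge 3 vertices and 3 edges, delete both glued faces → V=15, E=31, F=18.
Attach a dodecagonal pyramid (V=13, E=24, F=13) along a 3-gon: merge 3 vertices and 3 edges, delete both glued faces → V=25, E=52, F=29.
Attach a regular tetrahedron (V=4, E=6, F=4) along a 3-gon: merge 3 vertices and 3 edges, delete both glued faces → V=26, E=55, F=31.
Check: V − E + F = 26 − 55 + 31 = 2.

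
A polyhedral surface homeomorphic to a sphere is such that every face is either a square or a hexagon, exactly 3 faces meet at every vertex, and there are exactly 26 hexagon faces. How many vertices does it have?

60

Let x be the number of squares; then F = 26 + x.
Edge–face incidences: 2E = 6·26 + 4·x = 156 + 4x.
Every vertex has degree 3, so 3V = 2E.
Euler: V − E + F = 2 ⇒ (2E)/3 − E + (26 + x) = 2.
Multiply by 6: 2·(2E) − 3·(2E) + 6·(26 + x) = 12, i.e. 156 + 6x − (156 + 4x) = 12.
Collecting terms: 2x = 12, so x = 6.
Then 2E = 156 + 4·6 = 180, so E = 90, V = 2E/3 = 60, F = 26 + 6 = 32.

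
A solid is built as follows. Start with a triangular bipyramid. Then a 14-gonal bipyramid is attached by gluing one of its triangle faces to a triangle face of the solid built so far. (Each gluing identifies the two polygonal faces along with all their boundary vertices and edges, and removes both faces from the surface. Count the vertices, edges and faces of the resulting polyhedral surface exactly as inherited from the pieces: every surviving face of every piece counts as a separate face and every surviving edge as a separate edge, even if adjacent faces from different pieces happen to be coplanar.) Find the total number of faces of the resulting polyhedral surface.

A triangular bipyramid: V=5, E=9, F=6.
Attach a 14-gonal bipyramid (V=16, E=42, F=28) along a 3-gon: merge 3 vertices and 3 edges, delete both glued faces → V=18, E=48, F=32.
Check: V − E + F = 18 − 48 + 32 = 2.

32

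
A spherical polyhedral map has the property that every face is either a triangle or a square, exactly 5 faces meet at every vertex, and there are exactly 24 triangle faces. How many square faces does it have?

Let x be the number of squares; then F = 24 + x.
Edge–face incidences: 2E = 3·24 + 4·x = 72 + 4x.
Every vertex has degree 5, so 5V = 2E.
Euler: V − E + F = 2 ⇒ (2E)/5 − E + (24 + x) = 2.
Multiply by 10: 2·(2E) − 5·(2E) + 10·(24 + x) = 20, i.e. 240 + 10x − 3·(72 + 4x) = 20.
Collecting terms: −2x + 24 = 20, so −2x = −4, so x = 2.
Then 2E = 72 + 4·2 = 80, so E = 40, V = 2E/5 = 16, F = 24 + 2 = 26.

2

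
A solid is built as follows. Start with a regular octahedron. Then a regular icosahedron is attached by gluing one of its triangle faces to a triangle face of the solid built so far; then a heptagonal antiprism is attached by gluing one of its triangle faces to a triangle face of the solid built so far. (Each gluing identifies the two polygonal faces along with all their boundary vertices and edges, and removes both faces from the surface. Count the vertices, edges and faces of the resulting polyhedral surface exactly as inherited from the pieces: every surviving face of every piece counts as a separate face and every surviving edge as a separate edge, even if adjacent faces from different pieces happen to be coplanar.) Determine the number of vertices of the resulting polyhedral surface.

26

A regular octahedron: V=6, E=12, F=8.
Attach a regular icosahedron (V=12, E=30, F=20) along a 3-gon: merge 3 vertices and 3 edges, delete both glued faces → V=15, E=39, F=26.
Attach a heptagonal antiprism (V=14, E=28, F=16) along a 3-gon: merge 3 vertices and 3 edges, delete both glued faces → V=26, E=64, F=40.
Check: V − E + F = 26 − 64 + 40 = 2.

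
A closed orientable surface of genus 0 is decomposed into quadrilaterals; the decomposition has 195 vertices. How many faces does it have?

χ = 2 − 2·0 = 2, and every face is a square so 4F = 2E.
V − E + F = 2 with E = 4F/2 gives 195 − (4/2 − 1)·F = 2, so F = 193 and E = 386.

193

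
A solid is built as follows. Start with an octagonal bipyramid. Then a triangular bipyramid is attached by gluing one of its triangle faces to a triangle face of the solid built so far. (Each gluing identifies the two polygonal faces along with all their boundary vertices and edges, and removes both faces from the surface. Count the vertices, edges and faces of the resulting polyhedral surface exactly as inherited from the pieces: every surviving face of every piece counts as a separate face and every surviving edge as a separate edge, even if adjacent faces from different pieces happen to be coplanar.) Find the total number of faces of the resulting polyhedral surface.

20

An octagonal bipyramid: V=10, E=24, F=16.
Attach a triangular bipyramid (V=5, E=9, F=6) along a 3-gon: merge 3 vertices and 3 edges, delete both glued faces → V=12, E=30, F=20.
Check: V − E + F = 12 − 30 + 20 = 2.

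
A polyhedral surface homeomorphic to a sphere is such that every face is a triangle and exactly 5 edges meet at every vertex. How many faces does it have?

Each face has 3 edges and each edge borders two faces, so 2E = 3F.
Each vertex has degree 5, so 5V = 2E and hence V = 3F/5.
Euler: V − E + F = 2 ⇒ (3F/5) − (3F/2) + F = 2.
Multiply by 10: (6 − 15 + 10)F = 20, i.e. 1F = 20.
So F = 20, E = 3·20/2 = 30, V = 3·20/5 = 12.

20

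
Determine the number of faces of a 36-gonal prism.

A prism on an n-gon has two n-gon bases and n rectangular sides: V = 2·36 = 72, E = 3·36 = 108, F = 36 + 2 = 38.
Check: V − E + F = 72 − 108 + 38 = 2.

38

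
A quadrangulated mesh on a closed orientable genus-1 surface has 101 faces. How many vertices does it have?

101

χ = 2 − 2·1 = 0, and every face is a square so 4F = 2E.
E = 4·101/2 = 202. Then V = 0 + E − F = 0 + 202 − 101 = 101.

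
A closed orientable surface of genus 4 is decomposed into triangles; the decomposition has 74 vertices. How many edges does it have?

240

χ = 2 − 2·4 = -6, and every face is a triangle so 3F = 2E.
V − E + F = -6 with E = 3F/2 gives 74 − (3/2 − 1)·F = -6, so F = 160 and E = 240.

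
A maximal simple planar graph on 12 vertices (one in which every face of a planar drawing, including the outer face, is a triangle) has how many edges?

30

In a plane triangulation 3F = 2E and V − E + F = 2, so E = 3V − 6 = 3·12 − 6 = 30.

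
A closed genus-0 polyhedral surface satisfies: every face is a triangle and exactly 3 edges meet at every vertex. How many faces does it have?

4

Each face has 3 edges and each edge borders two faces, so 2E = 3F.
Each vertex has degree 3, so 3V = 2E and hence V = 3F/3.
Euler: V − E + F = 2 ⇒ (3F/3) − (3F/2) + F = 2.
Multiply by 6: (6 − 9 + 6)F = 12, i.e. 3F = 12.
So F = 4, E = 3·4/2 = 6, V = 3·4/3 = 4.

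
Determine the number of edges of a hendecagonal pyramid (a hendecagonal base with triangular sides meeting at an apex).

22

A pyramid on an n-gon base has one n-gon and n triangles: V = 11 + 1 = 12, E = 2·11 = 22, F = 11 + 1 = 12.
Check: V − E + F = 12 − 22 + 12 = 2.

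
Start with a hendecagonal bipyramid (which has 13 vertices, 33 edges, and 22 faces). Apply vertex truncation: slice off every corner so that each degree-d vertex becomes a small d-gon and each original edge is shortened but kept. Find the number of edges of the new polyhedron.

99

Truncation replaces each original edge-end by a new vertex, so V′ = 2E = 66.
Each original edge survives, and each old vertex of degree d contributes d new edges; summing degrees gives Σd = 2E, so E′ = E + 2E = 3E = 99.
Each original face survives and each original vertex becomes one new face: F′ = F + V = 35.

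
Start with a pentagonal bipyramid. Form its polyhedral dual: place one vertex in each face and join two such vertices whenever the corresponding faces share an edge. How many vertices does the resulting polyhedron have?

The base solid has V = 7, E = 15, F = 10.
The dual swaps V and F and preserves E: V′ = F = 10, E′ = E = 15, F′ = V = 7.

10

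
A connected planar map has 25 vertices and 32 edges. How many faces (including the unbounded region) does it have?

Euler's formula for a connected plane graph: V − E + F = 2, so F = 2 − 25 + 32 = 9.

9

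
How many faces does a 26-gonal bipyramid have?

A bipyramid over an n-gon has 2n triangular faces and n + 2 vertices: V = 26 + 2 = 28, E = 3·26 = 78, F = 2·26 = 52.
Check: V − E + F = 28 − 78 + 52 = 2.

52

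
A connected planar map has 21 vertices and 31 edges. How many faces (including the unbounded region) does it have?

12

Euler's formula for a connected plane graph: V − E + F = 2, so F = 2 − 21 + 31 = 12.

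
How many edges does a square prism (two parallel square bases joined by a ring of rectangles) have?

12

A prism on an n-gon has two n-gon bases and n rectangular sides: V = 2·4 = 8, E = 3·4 = 12, F = 4 + 2 = 6.
Check: V − E + F = 8 − 12 + 6 = 2.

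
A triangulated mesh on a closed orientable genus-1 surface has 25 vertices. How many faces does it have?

χ = 2 − 2·1 = 0, and every face is a triangle so 3F = 2E.
V − E + F = 0 with E = 3F/2 gives 25 − (3/2 − 1)·F = 0, so F = 50 and E = 75.

50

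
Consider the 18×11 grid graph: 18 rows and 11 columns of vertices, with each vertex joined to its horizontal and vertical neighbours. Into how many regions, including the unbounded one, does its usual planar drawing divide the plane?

171

The grid has V = 18·11 = 198 vertices and E = 18·10 + 11·17 = 367 edges.
F = 2 − V + E = 2 − 198 + 367 = 171.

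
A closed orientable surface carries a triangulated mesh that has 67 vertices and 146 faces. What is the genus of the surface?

Every face is a triangle, so 2E = 3·146 = 438, giving E = 219.
χ = V − E + F = 67 − 219 + 146 = -6.
For a closed orientable surface χ = 2 − 2g, so g = (2 − (-6))/2 = 4.

4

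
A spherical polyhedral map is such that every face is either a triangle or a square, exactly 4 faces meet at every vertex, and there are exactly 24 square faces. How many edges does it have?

60

Let x be the number of triangles; then F = 24 + x.
Edge–face incidences: 2E = 4·24 + 3·x = 96 + 3x.
Every vertex has degree 4, so 4V = 2E.
Euler: V − E + F = 2 ⇒ (2E)/4 − E + (24 + x) = 2.
Multiply by 8: 2·(2E) − 4·(2E) + 8·(24 + x) = 16, i.e. 192 + 8x − 2·(96 + 3x) = 16.
Collecting terms: 2x = 16, so x = 8.
Then 2E = 96 + 3·8 = 120, so E = 60, V = 2E/4 = 30, F = 24 + 8 = 32.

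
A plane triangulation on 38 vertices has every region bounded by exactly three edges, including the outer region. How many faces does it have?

In a plane triangulation 3F = 2E and V − E + F = 2, so F = 2V − 4 = 2·38 − 4 = 72.

72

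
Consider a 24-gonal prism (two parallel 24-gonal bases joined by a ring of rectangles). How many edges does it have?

A prism on an n-gon has two n-gon bases and n rectangular sides: V = 2·24 = 48, E = 3·24 = 72, F = 24 + 2 = 26.
Check: V − E + F = 48 − 72 + 26 = 2.

72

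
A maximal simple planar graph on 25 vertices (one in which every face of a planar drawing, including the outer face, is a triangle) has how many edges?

69

In a plane triangulation 3F = 2E and V − E + F = 2, so E = 3V − 6 = 3·25 − 6 = 69.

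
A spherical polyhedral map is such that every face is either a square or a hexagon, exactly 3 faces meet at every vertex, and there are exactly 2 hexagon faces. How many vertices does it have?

Let x be the number of squares; then F = 2 + x.
Edge–face incidences: 2E = 6·2 + 4·x = 12 + 4x.
Every vertex has degree 3, so 3V = 2E.
Euler: V − E + F = 2 ⇒ (2E)/3 − E + (2 + x) = 2.
Multiply by 6: 2·(2E) − 3·(2E) + 6·(2 + x) = 12, i.e. 12 + 6x − (12 + 4x) = 12.
Collecting terms: 2x = 12, so x = 6.
Then 2E = 12 + 4·6 = 36, so E = 18, V = 2E/3 = 12, F = 2 + 6 = 8.

12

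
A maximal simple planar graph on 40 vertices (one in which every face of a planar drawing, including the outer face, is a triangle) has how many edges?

In a plane triangulation 3F = 2E and V − E + F = 2, so E = 3V − 6 = 3·40 − 6 = 114.

114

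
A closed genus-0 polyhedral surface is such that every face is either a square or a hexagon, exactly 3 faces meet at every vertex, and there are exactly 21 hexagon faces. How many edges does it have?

Let x be the number of squares; then F = 21 + x.
Edge–face incidences: 2E = 6·21 + 4·x = 126 + 4x.
Every vertex has degree 3, so 3V = 2E.
Euler: V − E + F = 2 ⇒ (2E)/3 − E + (21 + x) = 2.
Multiply by 6: 2·(2E) − 3·(2E) + 6·(21 + x) = 12, i.e. 126 + 6x − (126 + 4x) = 12.
Collecting terms: 2x = 12, so x = 6.
Then 2E = 126 + 4·6 = 150, so E = 75, V = 2E/3 = 50, F = 21 + 6 = 27.

75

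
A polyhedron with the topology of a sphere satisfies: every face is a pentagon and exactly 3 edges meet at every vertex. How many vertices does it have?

20

Each face has 5 edges and each edge borders two faces, so 2E = 5F.
Each vertex has degree 3, so 3V = 2E and hence V = 5F/3.
Euler: V − E + F = 2 ⇒ (5F/3) − (5F/2) + F = 2.
Multiply by 6: (10 − 15 + 6)F = 12, i.e. 1F = 12.
So F = 12, E = 5·12/2 = 30, V = 5·12/3 = 20.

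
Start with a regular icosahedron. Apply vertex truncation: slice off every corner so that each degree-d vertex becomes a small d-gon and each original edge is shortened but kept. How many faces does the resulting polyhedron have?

The base solid has V = 12, E = 30, F = 20.
Truncation replaces each original edge-end by a new vertex, so V′ = 2E = 60.
Each original edge survives, and each old vertex of degree d contributes d new edges; summing degrees gives Σd = 2E, so E′ = E + 2E = 3E = 90.
Each original face survives and each original vertex becomes one new face: F′ = F + V = 32.

32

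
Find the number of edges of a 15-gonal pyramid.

A pyramid on an n-gon base has one n-gon and n triangles: V = 15 + 1 = 16, E = 2·15 = 30, F = 15 + 1 = 16.
Check: V − E + F = 16 − 30 + 16 = 2.

30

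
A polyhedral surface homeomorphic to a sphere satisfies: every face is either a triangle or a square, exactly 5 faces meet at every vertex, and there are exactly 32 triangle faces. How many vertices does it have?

24

Let x be the number of squares; then F = 32 + x.
Edge–face incidences: 2E = 3·32 + 4·x = 96 + 4x.
Every vertex has degree 5, so 5V = 2E.
Euler: V − E + F = 2 ⇒ (2E)/5 − E + (32 + x) = 2.
Multiply by 10: 2·(2E) − 5·(2E) + 10·(32 + x) = 20, i.e. 320 + 10x − 3·(96 + 4x) = 20.
Collecting terms: −2x + 32 = 20, so −2x = −12, so x = 6.
Then 2E = 96 + 4·6 = 120, so E = 60, V = 2E/5 = 24, F = 32 + 6 = 38.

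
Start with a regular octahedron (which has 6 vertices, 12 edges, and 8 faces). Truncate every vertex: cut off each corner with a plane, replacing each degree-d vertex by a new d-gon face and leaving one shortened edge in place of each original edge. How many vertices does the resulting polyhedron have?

Truncation replaces each original edge-end by a new vertex, so V′ = 2E = 24.
Each original edge survives, and each old vertex of degree d contributes d new edges; summing degrees gives Σd = 2E, so E′ = E + 2E = 3E = 36.
Each original face survives and each original vertex becomes one new face: F′ = F + V = 14.

24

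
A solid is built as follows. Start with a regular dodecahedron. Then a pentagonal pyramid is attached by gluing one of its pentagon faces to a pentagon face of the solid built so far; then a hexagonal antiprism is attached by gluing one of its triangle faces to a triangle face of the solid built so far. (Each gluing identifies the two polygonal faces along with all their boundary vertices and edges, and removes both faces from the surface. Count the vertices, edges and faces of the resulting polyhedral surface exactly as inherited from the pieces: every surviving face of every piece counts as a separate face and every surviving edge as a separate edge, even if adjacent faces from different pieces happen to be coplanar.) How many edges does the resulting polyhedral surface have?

56

A regular dodecahedron: V=20, E=30, F=12.
Attach a pentagonal pyramid (V=6, E=10, F=6) along a 5-gon: merge 5 vertices and 5 edges, delete both glued faces → V=21, E=35, F=16.
Attach a hexagonal antiprism (V=12, E=24, F=14) along a 3-gon: merge 3 vertices and 3 edges, delete both glued faces → V=30, E=56, F=28.
Check: V − E + F = 30 − 56 + 28 = 2.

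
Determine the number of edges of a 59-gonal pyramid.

A pyramid on an n-gon base has one n-gon and n triangles: V = 59 + 1 = 60, E = 2·59 = 118, F = 59 + 1 = 60.
Check: V − E + F = 60 − 118 + 60 = 2.

118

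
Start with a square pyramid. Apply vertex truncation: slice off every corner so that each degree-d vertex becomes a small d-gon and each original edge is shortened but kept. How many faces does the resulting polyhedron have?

The base solid has V = 5, E = 8, F = 5.
Truncation replaces each original edge-end by a new vertex, so V′ = 2E = 16.
Each original edge survives, and each old vertex of degree d contributes d new edges; summing degrees gives Σd = 2E, so E′ = E + 2E = 3E = 24.
Each original face survives and each original vertex becomes one new face: F′ = F + V = 10.

10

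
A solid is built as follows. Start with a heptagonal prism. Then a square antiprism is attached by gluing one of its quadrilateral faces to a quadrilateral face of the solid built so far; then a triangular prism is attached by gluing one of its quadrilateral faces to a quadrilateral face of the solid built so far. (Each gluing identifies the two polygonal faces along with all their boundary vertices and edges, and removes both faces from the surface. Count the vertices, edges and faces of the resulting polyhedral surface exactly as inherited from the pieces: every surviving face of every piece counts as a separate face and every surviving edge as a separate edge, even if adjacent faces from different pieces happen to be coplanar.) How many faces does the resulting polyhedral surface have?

A heptagonal prism: V=14, E=21, F=9.
Attach a square antiprism (V=8, E=16, F=10) along a 4-gon: merge 4 vertices and 4 edges, delete both glued faces → V=18, E=33, F=17.
Attach a triangular prism (V=6, E=9, F=5) along a 4-gon: merge 4 vertices and 4 edges, delete both glued faces → V=20, E=38, F=20.
Check: V − E + F = 20 − 38 + 20 = 2.

20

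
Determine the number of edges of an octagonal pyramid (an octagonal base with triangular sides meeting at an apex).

16

A pyramid on an n-gon base has one n-gon and n triangles: V = 8 + 1 = 9, E = 2·8 = 16, F = 8 + 1 = 9.
Check: V − E + F = 9 − 16 + 9 = 2.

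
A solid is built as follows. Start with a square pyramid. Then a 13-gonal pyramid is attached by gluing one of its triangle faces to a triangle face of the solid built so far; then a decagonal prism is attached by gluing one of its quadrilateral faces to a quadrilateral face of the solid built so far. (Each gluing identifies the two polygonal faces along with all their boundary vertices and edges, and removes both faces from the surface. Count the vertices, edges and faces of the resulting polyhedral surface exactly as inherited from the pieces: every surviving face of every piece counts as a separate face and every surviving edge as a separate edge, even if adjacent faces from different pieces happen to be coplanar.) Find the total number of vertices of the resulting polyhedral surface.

32

A square pyramid: V=5, E=8, F=5.
Attach a 13-gonal pyramid (V=14, E=26, F=14) along a 3-gon: merge 3 vertices and 3 edges, delete both glued faces → V=16, E=31, F=17.
Attach a decagonal prism (V=20, E=30, F=12) along a 4-gon: merge 4 vertices and 4 edges, delete both glued faces → V=32, E=57, F=27.
Check: V − E + F = 32 − 57 + 27 = 2.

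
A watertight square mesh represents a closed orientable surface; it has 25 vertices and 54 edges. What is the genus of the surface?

2

Every face is a square and each edge borders two faces, so 4F = 2·54, giving F = 27.
χ = V − E + F = 25 − 54 + 27 = -2.
For a closed orientable surface χ = 2 − 2g, so g = (2 − (-2))/2 = 2.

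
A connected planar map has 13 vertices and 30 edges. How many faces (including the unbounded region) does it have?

Euler's formula for a connected plane graph: V − E + F = 2, so F = 2 − 13 + 30 = 19.

19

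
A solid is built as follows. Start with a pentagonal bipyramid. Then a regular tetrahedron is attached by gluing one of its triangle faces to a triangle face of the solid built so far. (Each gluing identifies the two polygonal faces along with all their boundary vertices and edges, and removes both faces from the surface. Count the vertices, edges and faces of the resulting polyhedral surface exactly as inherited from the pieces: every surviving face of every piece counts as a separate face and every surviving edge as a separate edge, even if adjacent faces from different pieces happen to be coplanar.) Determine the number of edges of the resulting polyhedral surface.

18

A pentagonal bipyramid: V=7, E=15, F=10.
Attach a regular tetrahedron (V=4, E=6, F=4) along a 3-gon: merge 3 vertices and 3 edges, delete both glued faces → V=8, E=18, F=12.
Check: V − E + F = 8 − 18 + 12 = 2.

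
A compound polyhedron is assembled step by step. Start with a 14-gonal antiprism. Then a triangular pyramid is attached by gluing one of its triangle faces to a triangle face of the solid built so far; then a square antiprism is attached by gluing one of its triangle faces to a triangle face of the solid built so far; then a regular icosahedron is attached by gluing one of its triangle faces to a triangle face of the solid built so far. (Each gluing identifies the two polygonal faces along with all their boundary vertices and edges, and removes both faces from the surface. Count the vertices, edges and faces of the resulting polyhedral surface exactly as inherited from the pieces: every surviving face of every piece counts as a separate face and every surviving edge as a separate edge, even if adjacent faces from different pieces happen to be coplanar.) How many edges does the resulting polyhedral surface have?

99

A 14-gonal antiprism: V=28, E=56, F=30.
Attach a triangular pyramid (V=4, E=6, F=4) along a 3-gon: merge 3 vertices and 3 edges, delete both glued faces → V=29, E=59, F=32.
Attach a square antiprism (V=8, E=16, F=10) along a 3-gon: merge 3 vertices and 3 edges, delete both glued faces → V=34, E=72, F=40.
Attach a regular icosahedron (V=12, E=30, F=20) along a 3-gon: merge 3 vertices and 3 edges, delete both glued faces → V=43, E=99, F=58.
Check: V − E + F = 43 − 99 + 58 = 2.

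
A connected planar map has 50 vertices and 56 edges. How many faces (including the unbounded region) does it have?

8

Euler's formula for a connected plane graph: V − E + F = 2, so F = 2 − 50 + 56 = 8.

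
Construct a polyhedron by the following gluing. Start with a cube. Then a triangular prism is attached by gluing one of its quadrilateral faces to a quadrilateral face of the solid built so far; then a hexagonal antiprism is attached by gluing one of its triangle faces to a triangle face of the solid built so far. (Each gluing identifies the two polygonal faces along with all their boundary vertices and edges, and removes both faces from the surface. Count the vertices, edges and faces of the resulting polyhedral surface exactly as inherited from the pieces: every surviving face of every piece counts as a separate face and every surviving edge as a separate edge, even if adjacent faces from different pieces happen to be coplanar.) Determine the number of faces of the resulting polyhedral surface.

A cube: V=8, E=12, F=6.
Attach a triangular prism (V=6, E=9, F=5) along a 4-gon: merge 4 vertices and 4 edges, delete both glued faces → V=10, E=17, F=9.
Attach a hexagonal antiprism (V=12, E=24, F=14) along a 3-gon: merge 3 vertices and 3 edges, delete both glued faces → V=19, E=38, F=21.
Check: V − E + F = 19 − 38 + 21 = 2.

21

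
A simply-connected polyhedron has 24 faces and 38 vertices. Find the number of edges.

60

Here V − E + F = 2.
E = V + F − (2) = 38 + 24 − (2) = 60.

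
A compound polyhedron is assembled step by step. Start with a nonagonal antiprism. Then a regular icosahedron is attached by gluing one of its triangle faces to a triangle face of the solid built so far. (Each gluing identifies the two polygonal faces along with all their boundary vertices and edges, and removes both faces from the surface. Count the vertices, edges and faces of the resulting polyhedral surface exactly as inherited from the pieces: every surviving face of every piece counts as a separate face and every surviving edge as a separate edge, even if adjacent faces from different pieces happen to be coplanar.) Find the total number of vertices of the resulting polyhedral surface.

27

A nonagonal antiprism: V=18, E=36, F=20.
Attach a regular icosahedron (V=12, E=30, F=20) along a 3-gon: merge 3 vertices and 3 edges, delete both glued faces → V=27, E=63, F=38.
Check: V − E + F = 27 − 63 + 38 = 2.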